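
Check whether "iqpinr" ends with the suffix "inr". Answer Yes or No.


Input string: 'iqpinr'
Suffix to check: 'inr'
Last 3 characters of input: 'inr'
Match: True
Result: Yes


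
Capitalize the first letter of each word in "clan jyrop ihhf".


Input string: 'clan jyrop ihhf'
Operation: capitalize first letter of each word
Word transformations: 'clan'->'Clan', 'jyrop'->'Jyrop', 'ihhf'->'Ihhf'
Result: Clan Jyrop Ihhf


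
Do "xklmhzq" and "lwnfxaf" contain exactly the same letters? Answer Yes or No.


String 1: 'xklmhzq' -> sorted: 'hklmqxz'
String 2: 'lwnfxaf' -> sorted: 'afflnwx'
Compare sorted forms: 'hklmqxz' != 'afflnwx'
Anagram: No


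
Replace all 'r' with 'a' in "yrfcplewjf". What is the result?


Input string: 'yrfcplewjf'
Operation: replace 'r' with 'a'
Positions of 'r': 1
After replacement: yafcplewjf


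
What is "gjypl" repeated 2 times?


Input string: 'gjypl'
Operation: repeat 2 times
Concatenation: 'gjypl' + 'gjypl'
Result: gjyplgjypl


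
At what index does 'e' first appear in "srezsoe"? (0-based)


Input string: 'srezsoe'
Target: 'e'
Scanning left to right: s[0]='s', s[1]='r', s[2]='e'
First match at index: 2


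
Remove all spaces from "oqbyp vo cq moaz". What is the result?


Input string: 'oqbyp vo cq moaz'
Operation: remove all spaces
Words: 'oqbyp', 'vo', 'cq', 'moaz'
Join without spaces: oqbypvocqmoaz


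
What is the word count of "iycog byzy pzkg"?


Input string: 'iycog byzy pzkg'
Operation: split by spaces
Words found: 'iycog', 'byzy', 'pzkg'
Word count: 3


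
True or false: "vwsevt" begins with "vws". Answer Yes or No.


Input string: 'vwsevt'
Prefix to check: 'vws'
First 3 characters of input: 'vws'
Match: True
Result: Yes


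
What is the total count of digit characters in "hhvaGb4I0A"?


Input string: 'hhvaGb4I0A'
Operation: count digit characters (0-9)
Scan: 'h', 'h', 'v', 'a', 'G', 'b', '4'(digit), 'I', '0'(digit), 'A'
Digits found: 2
Result: 2


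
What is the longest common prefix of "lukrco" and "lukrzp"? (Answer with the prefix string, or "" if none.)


String 1: 'lukrco'
String 2: 'lukrzp'
Compare position by position:
pos 0: 'l' vs 'l' match
pos 1: 'u' vs 'u' match
pos 2: 'k' vs 'k' match
pos 3: 'r' vs 'r' match
pos 4: 'c' vs 'z' differ -> stop
Longest common prefix: "lukr" (length 4)


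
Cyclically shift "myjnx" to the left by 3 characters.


Input: 'myjnx', shift = 3
Operation: split at index 3 and swap parts
Front part s[0:3] = 'myj'
Back part s[3:] = 'nx'
Rotated = back + front = 'nx' + 'myj'
Result: nxmyj


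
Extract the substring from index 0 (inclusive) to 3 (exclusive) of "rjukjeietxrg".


Input string: 'rjukjeietxrg'
Operation: slice [0:3]
Extract characters: s[0]='r', s[1]='j', s[2]='u'
Result: rju


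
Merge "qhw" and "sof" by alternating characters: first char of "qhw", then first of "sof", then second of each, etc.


String 1: 'qhw'
String 2: 'sof'
Operation: alternate characters
Pairs: 'q'+'s', 'h'+'o', 'w'+'f'
Result: qshowf


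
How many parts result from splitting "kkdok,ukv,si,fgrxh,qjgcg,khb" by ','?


Input string: 'kkdok,ukv,si,fgrxh,qjgcg,khb'
Delimiter: ','
Split result: 'kkdok', 'ukv', 'si', 'fgrxh', 'qjgcg', 'khb'
Number of parts: 6


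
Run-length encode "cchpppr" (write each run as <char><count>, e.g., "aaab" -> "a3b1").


Input: 'cchpppr'
Operation: identify consecutive runs
Runs: 'cc' -> c2, 'h' -> h1, 'ppp' -> p3, 'r' -> r1
Encoded: c2h1p3r1


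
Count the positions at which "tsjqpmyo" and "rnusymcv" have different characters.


String 1: 'tsjqpmyo'
String 2: 'rnusymcv'
Compare each position: pos 0: 't'!='r', pos 1: 's'!='n', pos 2: 'j'!='u', pos 3: 'q'!='s', pos 4: 'p'!='y', pos 5: 'm'=='m', pos 6: 'y'!='c', pos 7: 'o'!='v'
Differing positions: 7
Hamming distance: 7


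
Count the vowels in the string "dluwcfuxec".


Input string: 'dluwcfuxec'
Operation: count vowels (a, e, i, o, u)
Scan: s[0]='d', s[1]='l', s[2]='u' (vowel), s[3]='w', s[4]='c', s[5]='f', s[6]='u' (vowel), s[7]='x', s[8]='e' (vowel), s[9]='c'
Vowels found: 3
Result: 3


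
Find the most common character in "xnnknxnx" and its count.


Input: 'xnnknxnx'
Operation: tally each character
Counts: 'k':1, 'n':4, 'x':3
Maximum: 'n' appears 4 times


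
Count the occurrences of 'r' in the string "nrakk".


Input string: 'nrakk'
Target character: 'r'
Scan each position: s[1]='r'
Matches found at indices: 1
Total: 1


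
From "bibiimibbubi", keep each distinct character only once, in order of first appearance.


Input: 'bibiimibbubi'
Operation: keep first occurrence of each character
Scan: s[0]='b' new -> keep; s[1]='i' new -> keep; s[2]='b' seen -> skip; s[3]='i' seen -> skip; s[4]='i' seen -> skip; s[5]='m' new -> keep; s[6]='i' seen -> skip; s[7]='b' seen -> skip; s[8]='b' seen -> skip; s[9]='u' new -> keep; s[10]='b' seen -> skip; s[11]='i' seen -> skip
Result: bimu


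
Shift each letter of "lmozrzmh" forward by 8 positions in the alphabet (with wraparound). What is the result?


Input: 'lmozrzmh', shift = 8
Operation: for each letter, (position + 8) mod 26
Mapping: 'l'(11+8=19)->'t', 'm'(12+8=20)->'u', 'o'(14+8=22)->'w', 'z'(25+8=33, 33 mod 26=7)->'h', 'r'(17+8=25)->'z', 'z'(25+8=33, 33 mod 26=7)->'h', 'm'(12+8=20)->'u', 'h'(7+8=15)->'p'
Result: tuwhzhup


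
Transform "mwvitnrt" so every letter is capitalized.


Input string: 'mwvitnrt'
Operation: convert each letter to uppercase
Mapping: 'm'->'M', 'w'->'W', 'v'->'V', 'i'->'I', 't'->'T', 'n'->'N', 'r'->'R', 't'->'T'
Result: MWVITNRT


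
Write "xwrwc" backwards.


Input string: 'xwrwc'
Operation: reverse character order
Original order: 'x' -> 'w' -> 'r' -> 'w' -> 'c'
Reversed order: 'c' -> 'w' -> 'r' -> 'w' -> 'x'
Result: cwrwx


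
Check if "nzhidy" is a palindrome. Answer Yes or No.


Input string: 'nzhidy'
Reversed: 'ydihzn'
Compare pairs: s[0]='n' vs s[5]='y' (mismatch), s[1]='z' vs s[4]='d' (mismatch), s[2]='h' vs s[3]='i' (mismatch)
Palindrome: No


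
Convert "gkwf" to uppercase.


Input string: 'gkwf'
Operation: convert each letter to uppercase
Mapping: 'g'->'G', 'k'->'K', 'w'->'W', 'f'->'F'
Result: GKWF


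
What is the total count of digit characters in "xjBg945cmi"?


Input string: 'xjBg945cmi'
Operation: count digit characters (0-9)
Scan: 'x', 'j', 'B', 'g', '9'(digit), '4'(digit), '5'(digit), 'c', 'm', 'i'
Digits found: 3
Result: 3


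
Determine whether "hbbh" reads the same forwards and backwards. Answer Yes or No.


Input string: 'hbbh'
Reversed: 'hbbh'
Compare pairs: s[0]='h' vs s[3]='h' (match), s[1]='b' vs s[2]='b' (match)
Palindrome: Yes


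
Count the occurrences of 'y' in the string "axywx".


Input string: 'axywx'
Target character: 'y'
Scan each position: s[2]='y'
Matches found at indices: 2
Total: 1


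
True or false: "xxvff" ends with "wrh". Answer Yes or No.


Input string: 'xxvff'
Suffix to check: 'wrh'
Last 3 characters of input: 'vff'
Match: False
Result: No


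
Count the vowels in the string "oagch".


Input string: 'oagch'
Operation: count vowels (a, e, i, o, u)
Scan: s[0]='o' (vowel), s[1]='a' (vowel), s[2]='g', s[3]='c', s[4]='h'
Vowels found: 2
Result: 2


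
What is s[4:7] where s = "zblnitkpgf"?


Input string: 'zblnitkpgf'
Operation: slice [4:7]
Extract characters: s[4]='i', s[5]='t', s[6]='k'
Result: itk


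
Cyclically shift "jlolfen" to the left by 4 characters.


Input: 'jlolfen', shift = 4
Operation: split at index 4 and swap parts
Front part s[0:4] = 'jlol'
Back part s[4:] = 'fen'
Rotated = back + front = 'fen' + 'jlol'
Result: fenjlol


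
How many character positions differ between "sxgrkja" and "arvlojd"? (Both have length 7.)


String 1: 'sxgrkja'
String 2: 'arvlojd'
Compare each position: pos 0: 's'!='a', pos 1: 'x'!='r', pos 2: 'g'!='v', pos 3: 'r'!='l', pos 4: 'k'!='o', pos 5: 'j'=='j', pos 6: 'a'!='d'
Differing positions: 6
Hamming distance: 6


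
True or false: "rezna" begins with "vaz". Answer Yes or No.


Input string: 'rezna'
Prefix to check: 'vaz'
First 3 characters of input: 'rez'
Match: False
Result: No


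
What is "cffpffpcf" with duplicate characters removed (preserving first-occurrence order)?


Input: 'cffpffpcf'
Operation: keep first occurrence of each character
Scan: s[0]='c' new -> keep; s[1]='f' new -> keep; s[2]='f' seen -> skip; s[3]='p' new -> keep; s[4]='f' seen -> skip; s[5]='f' seen -> skip; s[6]='p' seen -> skip; s[7]='c' seen -> skip; s[8]='f' seen -> skip
Result: cfp


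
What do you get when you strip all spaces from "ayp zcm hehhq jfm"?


Input string: 'ayp zcm hehhq jfm'
Operation: remove all spaces
Words: 'ayp', 'zcm', 'hehhq', 'jfm'
Join without spaces: aypzcmhehhqjfm


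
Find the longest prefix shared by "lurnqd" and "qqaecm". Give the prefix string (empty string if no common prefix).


String 1: 'lurnqd'
String 2: 'qqaecm'
Compare position by position:
pos 0: 'l' vs 'q' differ -> stop
Longest common prefix: "" (length 0)


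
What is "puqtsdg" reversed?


Input string: 'puqtsdg'
Operation: reverse character order
Original order: 'p' -> 'u' -> 'q' -> 't' -> 's' -> 'd' -> 'g'
Reversed order: 'g' -> 'd' -> 's' -> 't' -> 'q' -> 'u' -> 'p'
Result: gdstqup


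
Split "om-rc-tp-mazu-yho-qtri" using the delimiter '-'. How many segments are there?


Input string: 'om-rc-tp-mazu-yho-qtri'
Delimiter: '-'
Split result: 'om', 'rc', 'tp', 'mazu', 'yho', 'qtri'
Number of parts: 6


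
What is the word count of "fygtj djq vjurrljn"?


Input string: 'fygtj djq vjurrljn'
Operation: split by spaces
Words found: 'fygtj', 'djq', 'vjurrljn'
Word count: 3


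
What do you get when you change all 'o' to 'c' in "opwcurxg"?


Input string: 'opwcurxg'
Operation: replace 'o' with 'c'
Positions of 'o': 0
After replacement: cpwcurxg


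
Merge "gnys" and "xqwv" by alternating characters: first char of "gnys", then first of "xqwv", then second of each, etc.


String 1: 'gnys'
String 2: 'xqwv'
Operation: alternate characters
Pairs: 'g'+'x', 'n'+'q', 'y'+'w', 's'+'v'
Result: gxnqywsv


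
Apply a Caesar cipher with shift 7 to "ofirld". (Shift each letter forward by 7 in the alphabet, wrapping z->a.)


Input: 'ofirld', shift = 7
Operation: for each letter, (position + 7) mod 26
Mapping: 'o'(14+7=21)->'v', 'f'(5+7=12)->'m', 'i'(8+7=15)->'p', 'r'(17+7=24)->'y', 'l'(11+7=18)->'s', 'd'(3+7=10)->'k'
Result: vmpysk


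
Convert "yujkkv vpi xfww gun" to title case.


Input string: 'yujkkv vpi xfww gun'
Operation: capitalize first letter of each word
Word transformations: 'yujkkv'->'Yujkkv', 'vpi'->'Vpi', 'xfww'->'Xfww', 'gun'->'Gun'
Result: Yujkkv Vpi Xfww Gun


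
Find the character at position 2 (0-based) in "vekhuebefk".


Input string: 'vekhuebefk'
Operation: get character at index 2
Index mapping: s[0]='v', s[1]='e', s[2]='k'
Result: 'k'


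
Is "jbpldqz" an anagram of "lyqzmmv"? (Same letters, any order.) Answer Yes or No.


String 1: 'lyqzmmv' -> sorted: 'lmmqvyz'
String 2: 'jbpldqz' -> sorted: 'bdjlpqz'
Compare sorted forms: 'lmmqvyz' != 'bdjlpqz'
Anagram: No


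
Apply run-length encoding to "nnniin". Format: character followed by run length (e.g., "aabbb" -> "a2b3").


Input: 'nnniin'
Operation: identify consecutive runs
Runs: 'nnn' -> n3, 'ii' -> i2, 'n' -> n1
Encoded: n3i2n1


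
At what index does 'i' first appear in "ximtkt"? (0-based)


Input string: 'ximtkt'
Target: 'i'
Scanning left to right: s[0]='x', s[1]='i'
First match at index: 1


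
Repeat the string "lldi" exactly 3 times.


Input string: 'lldi'
Operation: repeat 3 times
Concatenation: 'lldi' + 'lldi' + 'lldi'
Result: lldilldilldi


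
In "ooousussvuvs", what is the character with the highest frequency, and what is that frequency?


Input: 'ooousussvuvs'
Operation: tally each character
Counts: 'o':3, 's':4, 'u':3, 'v':2
Maximum: 's' appears 4 times


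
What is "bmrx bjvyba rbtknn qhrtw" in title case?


Input string: 'bmrx bjvyba rbtknn qhrtw'
Operation: capitalize first letter of each word
Word transformations: 'bmrx'->'Bmrx', 'bjvyba'->'Bjvyba', 'rbtknn'->'Rbtknn', 'qhrtw'->'Qhrtw'
Result: Bmrx Bjvyba Rbtknn Qhrtw


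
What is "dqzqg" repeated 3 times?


Input string: 'dqzqg'
Operation: repeat 3 times
Concatenation: 'dqzqg' + 'dqzqg' + 'dqzqg'
Result: dqzqgdqzqgdqzqg


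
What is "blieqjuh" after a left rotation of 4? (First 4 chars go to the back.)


Input: 'blieqjuh', shift = 4
Operation: split at index 4 and swap parts
Front part s[0:4] = 'blie'
Back part s[4:] = 'qjuh'
Rotated = back + front = 'qjuh' + 'blie'
Result: qjuhblie


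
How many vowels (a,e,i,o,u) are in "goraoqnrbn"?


Input string: 'goraoqnrbn'
Operation: count vowels (a, e, i, o, u)
Scan: s[0]='g', s[1]='o' (vowel), s[2]='r', s[3]='a' (vowel), s[4]='o' (vowel), s[5]='q', s[6]='n', s[7]='r', s[8]='b', s[9]='n'
Vowels found: 3
Result: 3


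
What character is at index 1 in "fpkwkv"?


Input string: 'fpkwkv'
Operation: get character at index 1
Index mapping: s[0]='f', s[1]='p'
Result: 'p'


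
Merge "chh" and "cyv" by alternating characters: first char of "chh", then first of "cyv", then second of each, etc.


String 1: 'chh'
String 2: 'cyv'
Operation: alternate characters
Pairs: 'c'+'c', 'h'+'y', 'h'+'v'
Result: cchyhv


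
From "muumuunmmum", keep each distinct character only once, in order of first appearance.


Input: 'muumuunmmum'
Operation: keep first occurrence of each character
Scan: s[0]='m' new -> keep; s[1]='u' new -> keep; s[2]='u' seen -> skip; s[3]='m' seen -> skip; s[4]='u' seen -> skip; s[5]='u' seen -> skip; s[6]='n' new -> keep; s[7]='m' seen -> skip; s[8]='m' seen -> skip; s[9]='u' seen -> skip; s[10]='m' seen -> skip
Result: mun


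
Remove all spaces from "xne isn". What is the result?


Input string: 'xne isn'
Operation: remove all spaces
Words: 'xne', 'isn'
Join without spaces: xneisn


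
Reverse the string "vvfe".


Input string: 'vvfe'
Operation: reverse character order
Original order: 'v' -> 'v' -> 'f' -> 'e'
Reversed order: 'e' -> 'f' -> 'v' -> 'v'
Result: efvv


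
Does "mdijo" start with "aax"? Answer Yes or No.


Input string: 'mdijo'
Prefix to check: 'aax'
First 3 characters of input: 'mdi'
Match: False
Result: No


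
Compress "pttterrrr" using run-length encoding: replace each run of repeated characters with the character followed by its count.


Input: 'pttterrrr'
Operation: identify consecutive runs
Runs: 'p' -> p1, 'ttt' -> t3, 'e' -> e1, 'rrrr' -> r4
Encoded: p1t3e1r4


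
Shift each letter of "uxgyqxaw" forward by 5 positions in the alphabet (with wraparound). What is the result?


Input: 'uxgyqxaw', shift = 5
Operation: for each letter, (position + 5) mod 26
Mapping: 'u'(20+5=25)->'z', 'x'(23+5=28, 28 mod 26=2)->'c', 'g'(6+5=11)->'l', 'y'(24+5=29, 29 mod 26=3)->'d', 'q'(16+5=21)->'v', 'x'(23+5=28, 28 mod 26=2)->'c', 'a'(0+5=5)->'f', 'w'(22+5=27, 27 mod 26=1)->'b'
Result: zcldvcfb


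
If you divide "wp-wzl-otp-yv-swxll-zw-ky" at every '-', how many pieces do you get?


Input string: 'wp-wzl-otp-yv-swxll-zw-ky'
Delimiter: '-'
Split result: 'wp', 'wzl', 'otp', 'yv', 'swxll', 'zw', 'ky'
Number of parts: 7


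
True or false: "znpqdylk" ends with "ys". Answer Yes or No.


Input string: 'znpqdylk'
Suffix to check: 'ys'
Last 2 characters of input: 'lk'
Match: False
Result: No


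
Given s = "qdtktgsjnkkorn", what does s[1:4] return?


Input string: 'qdtktgsjnkkorn'
Operation: slice [1:4]
Extract characters: s[1]='d', s[2]='t', s[3]='k'
Result: dtk


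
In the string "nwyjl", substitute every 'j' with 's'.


Input string: 'nwyjl'
Operation: replace 'j' with 's'
Positions of 'j': 3
After replacement: nwysl


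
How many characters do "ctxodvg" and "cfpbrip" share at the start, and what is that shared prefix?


String 1: 'ctxodvg'
String 2: 'cfpbrip'
Compare position by position:
pos 0: 'c' vs 'c' match
pos 1: 't' vs 'f' differ -> stop
Longest common prefix: "c" (length 1)


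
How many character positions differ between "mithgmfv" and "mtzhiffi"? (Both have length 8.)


String 1: 'mithgmfv'
String 2: 'mtzhiffi'
Compare each position: pos 0: 'm'=='m', pos 1: 'i'!='t', pos 2: 't'!='z', pos 3: 'h'=='h', pos 4: 'g'!='i', pos 5: 'm'!='f', pos 6: 'f'=='f', pos 7: 'v'!='i'
Differing positions: 5
Hamming distance: 5


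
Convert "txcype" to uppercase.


Input string: 'txcype'
Operation: convert each letter to uppercase
Mapping: 't'->'T', 'x'->'X', 'c'->'C', 'y'->'Y', 'p'->'P', 'e'->'E'
Result: TXCYPE


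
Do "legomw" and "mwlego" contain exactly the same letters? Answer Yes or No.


String 1: 'legomw' -> sorted: 'eglmow'
String 2: 'mwlego' -> sorted: 'eglmow'
Compare sorted forms: 'eglmow' == 'eglmow'
Anagram: Yes


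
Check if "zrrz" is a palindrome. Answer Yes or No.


Input string: 'zrrz'
Reversed: 'zrrz'
Compare pairs: s[0]='z' vs s[3]='z' (match), s[1]='r' vs s[2]='r' (match)
Palindrome: Yes


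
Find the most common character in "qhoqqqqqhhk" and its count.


Input: 'qhoqqqqqhhk'
Operation: tally each character
Counts: 'h':3, 'k':1, 'o':1, 'q':6
Maximum: 'q' appears 6 times


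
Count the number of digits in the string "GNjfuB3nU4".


Input string: 'GNjfuB3nU4'
Operation: count digit characters (0-9)
Scan: 'G', 'N', 'j', 'f', 'u', 'B', '3'(digit), 'n', 'U', '4'(digit)
Digits found: 2
Result: 2


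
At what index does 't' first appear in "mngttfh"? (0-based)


Input string: 'mngttfh'
Target: 't'
Scanning left to right: s[0]='m', s[1]='n', s[2]='g', s[3]='t'
First match at index: 3


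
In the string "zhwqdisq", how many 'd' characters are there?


Input string: 'zhwqdisq'
Target character: 'd'
Scan each position: s[4]='d'
Matches found at indices: 4
Total: 1


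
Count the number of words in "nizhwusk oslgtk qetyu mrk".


Input string: 'nizhwusk oslgtk qetyu mrk'
Operation: split by spaces
Words found: 'nizhwusk', 'oslgtk', 'qetyu', 'mrk'
Word count: 4


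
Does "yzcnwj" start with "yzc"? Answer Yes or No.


Input string: 'yzcnwj'
Prefix to check: 'yzc'
First 3 characters of input: 'yzc'
Match: True
Result: Yes


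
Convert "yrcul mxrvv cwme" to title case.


Input string: 'yrcul mxrvv cwme'
Operation: capitalize first letter of each word
Word transformations: 'yrcul'->'Yrcul', 'mxrvv'->'Mxrvv', 'cwme'->'Cwme'
Result: Yrcul Mxrvv Cwme


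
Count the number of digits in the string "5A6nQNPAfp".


Input string: '5A6nQNPAfp'
Operation: count digit characters (0-9)
Scan: '5'(digit), 'A', '6'(digit), 'n', 'Q', 'N', 'P', 'A', 'f', 'p'
Digits found: 2
Result: 2


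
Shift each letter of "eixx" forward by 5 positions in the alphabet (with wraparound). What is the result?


Input: 'eixx', shift = 5
Operation: for each letter, (position + 5) mod 26
Mapping: 'e'(4+5=9)->'j', 'i'(8+5=13)->'n', 'x'(23+5=28, 28 mod 26=2)->'c', 'x'(23+5=28, 28 mod 26=2)->'c'
Result: jncc


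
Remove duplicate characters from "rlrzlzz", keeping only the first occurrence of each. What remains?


Input: 'rlrzlzz'
Operation: keep first occurrence of each character
Scan: s[0]='r' new -> keep; s[1]='l' new -> keep; s[2]='r' seen -> skip; s[3]='z' new -> keep; s[4]='l' seen -> skip; s[5]='z' seen -> skip; s[6]='z' seen -> skip
Result: rlz


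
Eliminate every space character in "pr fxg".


Input string: 'pr fxg'
Operation: remove all spaces
Words: 'pr', 'fxg'
Join without spaces: prfxg


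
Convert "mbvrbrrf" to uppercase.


Input string: 'mbvrbrrf'
Operation: convert each letter to uppercase
Mapping: 'm'->'M', 'b'->'B', 'v'->'V', 'r'->'R', 'b'->'B', 'r'->'R', 'r'->'R', 'f'->'F'
Result: MBVRBRRF


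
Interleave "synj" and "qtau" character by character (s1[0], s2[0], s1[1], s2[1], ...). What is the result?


String 1: 'synj'
String 2: 'qtau'
Operation: alternate characters
Pairs: 's'+'q', 'y'+'t', 'n'+'a', 'j'+'u'
Result: sqytnaju


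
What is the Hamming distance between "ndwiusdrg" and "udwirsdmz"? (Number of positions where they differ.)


String 1: 'ndwiusdrg'
String 2: 'udwirsdmz'
Compare each position: pos 0: 'n'!='u', pos 1: 'd'=='d', pos 2: 'w'=='w', pos 3: 'i'=='i', pos 4: 'u'!='r', pos 5: 's'=='s', pos 6: 'd'=='d', pos 7: 'r'!='m', pos 8: 'g'!='z'
Differing positions: 4
Hamming distance: 4


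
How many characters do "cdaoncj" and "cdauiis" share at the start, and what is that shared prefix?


String 1: 'cdaoncj'
String 2: 'cdauiis'
Compare position by position:
pos 0: 'c' vs 'c' match
pos 1: 'd' vs 'd' match
pos 2: 'a' vs 'a' match
pos 3: 'o' vs 'u' differ -> stop
Longest common prefix: "cda" (length 3)


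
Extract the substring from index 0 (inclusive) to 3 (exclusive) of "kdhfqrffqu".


Input string: 'kdhfqrffqu'
Operation: slice [0:3]
Extract characters: s[0]='k', s[1]='d', s[2]='h'
Result: kdh


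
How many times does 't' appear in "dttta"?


Input string: 'dttta'
Target character: 't'
Scan each position: s[1]='t', s[2]='t', s[3]='t'
Matches found at indices: 1, 2, 3
Total: 3


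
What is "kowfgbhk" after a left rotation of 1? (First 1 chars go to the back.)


Input: 'kowfgbhk', shift = 1
Operation: split at index 1 and swap parts
Front part s[0:1] = 'k'
Back part s[1:] = 'owfgbhk'
Rotated = back + front = 'owfgbhk' + 'k'
Result: owfgbhkk


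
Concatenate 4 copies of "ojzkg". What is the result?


Input string: 'ojzkg'
Operation: repeat 4 times
Concatenation: 'ojzkg' + 'ojzkg' + 'ojzkg' + 'ojzkg'
Result: ojzkgojzkgojzkgojzkg


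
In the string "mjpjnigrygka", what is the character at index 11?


Input string: 'mjpjnigrygka'
Operation: get character at index 11
Index mapping: s[0]='m', s[1]='j', s[2]='p', s[3]='j', s[4]='n', s[5]='i', s[6]='g', s[7]='r', s[8]='y', s[9]='g', s[10]='k', s[11]='a'
Result: 'a'


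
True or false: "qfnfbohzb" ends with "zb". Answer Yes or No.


Input string: 'qfnfbohzb'
Suffix to check: 'zb'
Last 2 characters of input: 'zb'
Match: True
Result: Yes


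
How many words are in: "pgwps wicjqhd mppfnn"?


Input string: 'pgwps wicjqhd mppfnn'
Operation: split by spaces
Words found: 'pgwps', 'wicjqhd', 'mppfnn'
Word count: 3


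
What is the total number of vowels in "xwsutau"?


Input string: 'xwsutau'
Operation: count vowels (a, e, i, o, u)
Scan: s[0]='x', s[1]='w', s[2]='s', s[3]='u' (vowel), s[4]='t', s[5]='a' (vowel), s[6]='u' (vowel)
Vowels found: 3
Result: 3


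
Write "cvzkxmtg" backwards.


Input string: 'cvzkxmtg'
Operation: reverse character order
Original order: 'c' -> 'v' -> 'z' -> 'k' -> 'x' -> 'm' -> 't' -> 'g'
Reversed order: 'g' -> 't' -> 'm' -> 'x' -> 'k' -> 'z' -> 'v' -> 'c'
Result: gtmxkzvc


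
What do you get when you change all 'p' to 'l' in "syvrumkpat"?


Input string: 'syvrumkpat'
Operation: replace 'p' with 'l'
Positions of 'p': 7
After replacement: syvrumklat


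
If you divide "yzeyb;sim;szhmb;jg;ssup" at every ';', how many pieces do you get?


Input string: 'yzeyb;sim;szhmb;jg;ssup'
Delimiter: ';'
Split result: 'yzeyb', 'sim', 'szhmb', 'jg', 'ssup'
Number of parts: 5


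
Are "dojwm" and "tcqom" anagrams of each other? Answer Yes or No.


String 1: 'dojwm' -> sorted: 'djmow'
String 2: 'tcqom' -> sorted: 'cmoqt'
Compare sorted forms: 'djmow' != 'cmoqt'
Anagram: No


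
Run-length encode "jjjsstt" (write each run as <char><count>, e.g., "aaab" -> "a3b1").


Input: 'jjjsstt'
Operation: identify consecutive runs
Runs: 'jjj' -> j3, 'ss' -> s2, 'tt' -> t2
Encoded: j3s2t2


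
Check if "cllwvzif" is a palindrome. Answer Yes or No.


Input string: 'cllwvzif'
Reversed: 'fizvwllc'
Compare pairs: s[0]='c' vs s[7]='f' (mismatch), s[1]='l' vs s[6]='i' (mismatch), s[2]='l' vs s[5]='z' (mismatch), s[3]='w' vs s[4]='v' (mismatch)
Palindrome: No


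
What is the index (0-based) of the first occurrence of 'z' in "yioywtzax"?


Input string: 'yioywtzax'
Target: 'z'
Scanning left to right: s[0]='y', s[1]='i', s[2]='o', s[3]='y', s[4]='w', s[5]='t', s[6]='z'
First match at index: 6


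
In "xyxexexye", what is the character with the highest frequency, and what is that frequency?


Input: 'xyxexexye'
Operation: tally each character
Counts: 'e':3, 'x':4, 'y':2
Maximum: 'x' appears 4 times


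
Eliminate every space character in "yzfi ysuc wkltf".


Input string: 'yzfi ysuc wkltf'
Operation: remove all spaces
Words: 'yzfi', 'ysuc', 'wkltf'
Join without spaces: yzfiysucwkltf


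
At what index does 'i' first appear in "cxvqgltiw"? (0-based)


Input string: 'cxvqgltiw'
Target: 'i'
Scanning left to right: s[0]='c', s[1]='x', s[2]='v', s[3]='q', s[4]='g', s[5]='l', s[6]='t', s[7]='i'
First match at index: 7


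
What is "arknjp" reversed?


Input string: 'arknjp'
Operation: reverse character order
Original order: 'a' -> 'r' -> 'k' -> 'n' -> 'j' -> 'p'
Reversed order: 'p' -> 'j' -> 'n' -> 'k' -> 'r' -> 'a'
Result: pjnkra


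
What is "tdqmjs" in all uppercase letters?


Input string: 'tdqmjs'
Operation: convert each letter to uppercase
Mapping: 't'->'T', 'd'->'D', 'q'->'Q', 'm'->'M', 'j'->'J', 's'->'S'
Result: TDQMJS


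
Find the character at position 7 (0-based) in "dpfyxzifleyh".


Input string: 'dpfyxzifleyh'
Operation: get character at index 7
Index mapping: s[0]='d', s[1]='p', s[2]='f', s[3]='y', s[4]='x', s[5]='z', s[6]='i', s[7]='f'
Result: 'f'


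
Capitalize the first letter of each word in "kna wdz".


Input string: 'kna wdz'
Operation: capitalize first letter of each word
Word transformations: 'kna'->'Kna', 'wdz'->'Wdz'
Result: Kna Wdz


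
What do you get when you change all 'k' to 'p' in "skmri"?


Input string: 'skmri'
Operation: replace 'k' with 'p'
Positions of 'k': 1
After replacement: spmri


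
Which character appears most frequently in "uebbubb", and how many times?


Input: 'uebbubb'
Operation: tally each character
Counts: 'b':4, 'e':1, 'u':2
Maximum: 'b' appears 4 times


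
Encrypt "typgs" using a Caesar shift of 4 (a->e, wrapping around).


Input: 'typgs', shift = 4
Operation: for each letter, (position + 4) mod 26
Mapping: 't'(19+4=23)->'x', 'y'(24+4=28, 28 mod 26=2)->'c', 'p'(15+4=19)->'t', 'g'(6+4=10)->'k', 's'(18+4=22)->'w'
Result: xctkw


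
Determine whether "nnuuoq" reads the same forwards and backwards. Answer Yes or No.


Input string: 'nnuuoq'
Reversed: 'qouunn'
Compare pairs: s[0]='n' vs s[5]='q' (mismatch), s[1]='n' vs s[4]='o' (mismatch), s[2]='u' vs s[3]='u' (match)
Palindrome: No


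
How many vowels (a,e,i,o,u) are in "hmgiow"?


Input string: 'hmgiow'
Operation: count vowels (a, e, i, o, u)
Scan: s[0]='h', s[1]='m', s[2]='g', s[3]='i' (vowel), s[4]='o' (vowel), s[5]='w'
Vowels found: 2
Result: 2


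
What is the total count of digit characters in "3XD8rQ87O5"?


Input string: '3XD8rQ87O5'
Operation: count digit characters (0-9)
Scan: '3'(digit), 'X', 'D', '8'(digit), 'r', 'Q', '8'(digit), '7'(digit), 'O', '5'(digit)
Digits found: 5
Result: 5


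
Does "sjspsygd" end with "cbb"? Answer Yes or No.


Input string: 'sjspsygd'
Suffix to check: 'cbb'
Last 3 characters of input: 'ygd'
Match: False
Result: No


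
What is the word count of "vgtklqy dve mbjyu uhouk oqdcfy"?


Input string: 'vgtklqy dve mbjyu uhouk oqdcfy'
Operation: split by spaces
Words found: 'vgtklqy', 'dve', 'mbjyu', 'uhouk', 'oqdcfy'
Word count: 5


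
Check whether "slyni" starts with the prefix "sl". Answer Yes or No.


Input string: 'slyni'
Prefix to check: 'sl'
First 2 characters of input: 'sl'
Match: True
Result: Yes


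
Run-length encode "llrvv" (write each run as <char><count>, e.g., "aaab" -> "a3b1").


Input: 'llrvv'
Operation: identify consecutive runs
Runs: 'll' -> l2, 'r' -> r1, 'vv' -> v2
Encoded: l2r1v2


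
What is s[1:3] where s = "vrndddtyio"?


Input string: 'vrndddtyio'
Operation: slice [1:3]
Extract characters: s[1]='r', s[2]='n'
Result: rn


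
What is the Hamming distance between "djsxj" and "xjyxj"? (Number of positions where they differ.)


String 1: 'djsxj'
String 2: 'xjyxj'
Compare each position: pos 0: 'd'!='x', pos 1: 'j'=='j', pos 2: 's'!='y', pos 3: 'x'=='x', pos 4: 'j'=='j'
Differing positions: 2
Hamming distance: 2


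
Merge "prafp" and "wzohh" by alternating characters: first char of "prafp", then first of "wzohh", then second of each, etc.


String 1: 'prafp'
String 2: 'wzohh'
Operation: alternate characters
Pairs: 'p'+'w', 'r'+'z', 'a'+'o', 'f'+'h', 'p'+'h'
Result: pwrzaofhph


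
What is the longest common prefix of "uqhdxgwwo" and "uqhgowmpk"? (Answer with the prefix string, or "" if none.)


String 1: 'uqhdxgwwo'
String 2: 'uqhgowmpk'
Compare position by position:
pos 0: 'u' vs 'u' match
pos 1: 'q' vs 'q' match
pos 2: 'h' vs 'h' match
pos 3: 'd' vs 'g' differ -> stop
Longest common prefix: "uqh" (length 3)


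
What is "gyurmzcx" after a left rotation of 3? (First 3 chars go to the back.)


Input: 'gyurmzcx', shift = 3
Operation: split at index 3 and swap parts
Front part s[0:3] = 'gyu'
Back part s[3:] = 'rmzcx'
Rotated = back + front = 'rmzcx' + 'gyu'
Result: rmzcxgyu


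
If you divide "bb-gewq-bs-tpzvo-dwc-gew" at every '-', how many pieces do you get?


Input string: 'bb-gewq-bs-tpzvo-dwc-gew'
Delimiter: '-'
Split result: 'bb', 'gewq', 'bs', 'tpzvo', 'dwc', 'gew'
Number of parts: 6


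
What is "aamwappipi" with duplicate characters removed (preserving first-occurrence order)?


Input: 'aamwappipi'
Operation: keep first occurrence of each character
Scan: s[0]='a' new -> keep; s[1]='a' seen -> skip; s[2]='m' new -> keep; s[3]='w' new -> keep; s[4]='a' seen -> skip; s[5]='p' new -> keep; s[6]='p' seen -> skip; s[7]='i' new -> keep; s[8]='p' seen -> skip; s[9]='i' seen -> skip
Result: amwpi


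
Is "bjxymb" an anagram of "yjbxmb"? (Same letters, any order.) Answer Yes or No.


String 1: 'yjbxmb' -> sorted: 'bbjmxy'
String 2: 'bjxymb' -> sorted: 'bbjmxy'
Compare sorted forms: 'bbjmxy' == 'bbjmxy'
Anagram: Yes


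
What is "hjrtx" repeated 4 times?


Input string: 'hjrtx'
Operation: repeat 4 times
Concatenation: 'hjrtx' + 'hjrtx' + 'hjrtx' + 'hjrtx'
Result: hjrtxhjrtxhjrtxhjrtx


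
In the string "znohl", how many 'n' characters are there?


Input string: 'znohl'
Target character: 'n'
Scan each position: s[1]='n'
Matches found at indices: 1
Total: 1


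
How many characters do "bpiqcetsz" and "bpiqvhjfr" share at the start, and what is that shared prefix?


String 1: 'bpiqcetsz'
String 2: 'bpiqvhjfr'
Compare position by position:
pos 0: 'b' vs 'b' match
pos 1: 'p' vs 'p' match
pos 2: 'i' vs 'i' match
pos 3: 'q' vs 'q' match
pos 4: 'c' vs 'v' differ -> stop
Longest common prefix: "bpiq" (length 4)


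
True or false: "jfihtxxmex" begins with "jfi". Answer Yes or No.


Input string: 'jfihtxxmex'
Prefix to check: 'jfi'
First 3 characters of input: 'jfi'
Match: True
Result: Yes


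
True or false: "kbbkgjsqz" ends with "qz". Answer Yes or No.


Input string: 'kbbkgjsqz'
Suffix to check: 'qz'
Last 2 characters of input: 'qz'
Match: True
Result: Yes


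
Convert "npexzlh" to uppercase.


Input string: 'npexzlh'
Operation: convert each letter to uppercase
Mapping: 'n'->'N', 'p'->'P', 'e'->'E', 'x'->'X', 'z'->'Z', 'l'->'L', 'h'->'H'
Result: NPEXZLH


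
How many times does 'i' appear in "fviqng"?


Input string: 'fviqng'
Target character: 'i'
Scan each position: s[2]='i'
Matches found at indices: 2
Total: 1


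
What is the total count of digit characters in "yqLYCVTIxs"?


Input string: 'yqLYCVTIxs'
Operation: count digit characters (0-9)
Scan: 'y', 'q', 'L', 'Y', 'C', 'V', 'T', 'I', 'x', 's'
Digits found: 0
Result: 0


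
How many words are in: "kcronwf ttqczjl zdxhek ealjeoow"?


Input string: 'kcronwf ttqczjl zdxhek ealjeoow'
Operation: split by spaces
Words found: 'kcronwf', 'ttqczjl', 'zdxhek', 'ealjeoow'
Word count: 4


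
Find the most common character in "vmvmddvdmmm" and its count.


Input: 'vmvmddvdmmm'
Operation: tally each character
Counts: 'd':3, 'm':5, 'v':3
Maximum: 'm' appears 5 times


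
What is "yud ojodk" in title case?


Input string: 'yud ojodk'
Operation: capitalize first letter of each word
Word transformations: 'yud'->'Yud', 'ojodk'->'Ojodk'
Result: Yud Ojodk


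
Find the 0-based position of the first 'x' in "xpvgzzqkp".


Input string: 'xpvgzzqkp'
Target: 'x'
Scanning left to right: s[0]='x'
First match at index: 0


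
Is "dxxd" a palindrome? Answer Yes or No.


Input string: 'dxxd'
Reversed: 'dxxd'
Compare pairs: s[0]='d' vs s[3]='d' (match), s[1]='x' vs s[2]='x' (match)
Palindrome: Yes


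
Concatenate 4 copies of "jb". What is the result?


Input string: 'jb'
Operation: repeat 4 times
Concatenation: 'jb' + 'jb' + 'jb' + 'jb'
Result: jbjbjbjb


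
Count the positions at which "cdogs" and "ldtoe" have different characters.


String 1: 'cdogs'
String 2: 'ldtoe'
Compare each position: pos 0: 'c'!='l', pos 1: 'd'=='d', pos 2: 'o'!='t', pos 3: 'g'!='o', pos 4: 's'!='e'
Differing positions: 4
Hamming distance: 4


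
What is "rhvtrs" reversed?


Input string: 'rhvtrs'
Operation: reverse character order
Original order: 'r' -> 'h' -> 'v' -> 't' -> 'r' -> 's'
Reversed order: 's' -> 'r' -> 't' -> 'v' -> 'h' -> 'r'
Result: srtvhr


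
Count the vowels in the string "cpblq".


Input string: 'cpblq'
Operation: count vowels (a, e, i, o, u)
Scan: s[0]='c', s[1]='p', s[2]='b', s[3]='l', s[4]='q'
Vowels found: 0
Result: 0


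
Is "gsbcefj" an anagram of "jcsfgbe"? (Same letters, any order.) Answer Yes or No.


String 1: 'jcsfgbe' -> sorted: 'bcefgjs'
String 2: 'gsbcefj' -> sorted: 'bcefgjs'
Compare sorted forms: 'bcefgjs' == 'bcefgjs'
Anagram: Yes


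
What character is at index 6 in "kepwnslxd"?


Input string: 'kepwnslxd'
Operation: get character at index 6
Index mapping: s[0]='k', s[1]='e', s[2]='p', s[3]='w', s[4]='n', s[5]='s', s[6]='l'
Result: 'l'


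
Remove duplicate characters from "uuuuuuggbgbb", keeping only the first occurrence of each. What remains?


Input: 'uuuuuuggbgbb'
Operation: keep first occurrence of each character
Scan: s[0]='u' new -> keep; s[1]='u' seen -> skip; s[2]='u' seen -> skip; s[3]='u' seen -> skip; s[4]='u' seen -> skip; s[5]='u' seen -> skip; s[6]='g' new -> keep; s[7]='g' seen -> skip; s[8]='b' new -> keep; s[9]='g' seen -> skip; s[10]='b' seen -> skip; s[11]='b' seen -> skip
Result: ugb


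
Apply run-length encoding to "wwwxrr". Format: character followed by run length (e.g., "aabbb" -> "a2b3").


Input: 'wwwxrr'
Operation: identify consecutive runs
Runs: 'www' -> w3, 'x' -> x1, 'rr' -> r2
Encoded: w3x1r2


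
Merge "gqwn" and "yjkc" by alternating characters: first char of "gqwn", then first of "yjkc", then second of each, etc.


String 1: 'gqwn'
String 2: 'yjkc'
Operation: alternate characters
Pairs: 'g'+'y', 'q'+'j', 'w'+'k', 'n'+'c'
Result: gyqjwknc


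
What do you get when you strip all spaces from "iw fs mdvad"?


Input string: 'iw fs mdvad'
Operation: remove all spaces
Words: 'iw', 'fs', 'mdvad'
Join without spaces: iwfsmdvad


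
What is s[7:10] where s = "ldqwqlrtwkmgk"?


Input string: 'ldqwqlrtwkmgk'
Operation: slice [7:10]
Extract characters: s[7]='t', s[8]='w', s[9]='k'
Result: twk


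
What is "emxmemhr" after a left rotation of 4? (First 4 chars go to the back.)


Input: 'emxmemhr', shift = 4
Operation: split at index 4 and swap parts
Front part s[0:4] = 'emxm'
Back part s[4:] = 'emhr'
Rotated = back + front = 'emhr' + 'emxm'
Result: emhremxm


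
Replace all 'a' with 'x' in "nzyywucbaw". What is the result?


Input string: 'nzyywucbaw'
Operation: replace 'a' with 'x'
Positions of 'a': 8
After replacement: nzyywucbxw


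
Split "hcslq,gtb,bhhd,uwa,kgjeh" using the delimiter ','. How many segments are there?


Input string: 'hcslq,gtb,bhhd,uwa,kgjeh'
Delimiter: ','
Split result: 'hcslq', 'gtb', 'bhhd', 'uwa', 'kgjeh'
Number of parts: 5


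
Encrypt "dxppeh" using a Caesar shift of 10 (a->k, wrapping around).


Input: 'dxppeh', shift = 10
Operation: for each letter, (position + 10) mod 26
Mapping: 'd'(3+10=13)->'n', 'x'(23+10=33, 33 mod 26=7)->'h', 'p'(15+10=25)->'z', 'p'(15+10=25)->'z', 'e'(4+10=14)->'o', 'h'(7+10=17)->'r'
Result: nhzzor


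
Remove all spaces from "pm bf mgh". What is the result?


Input string: 'pm bf mgh'
Operation: remove all spaces
Words: 'pm', 'bf', 'mgh'
Join without spaces: pmbfmgh


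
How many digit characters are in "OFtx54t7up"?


Input string: 'OFtx54t7up'
Operation: count digit characters (0-9)
Scan: 'O', 'F', 't', 'x', '5'(digit), '4'(digit), 't', '7'(digit), 'u', 'p'
Digits found: 3
Result: 3


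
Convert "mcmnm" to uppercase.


Input string: 'mcmnm'
Operation: convert each letter to uppercase
Mapping: 'm'->'M', 'c'->'C', 'm'->'M', 'n'->'N', 'm'->'M'
Result: MCMNM


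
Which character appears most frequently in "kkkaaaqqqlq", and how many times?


Input: 'kkkaaaqqqlq'
Operation: tally each character
Counts: 'a':3, 'k':3, 'l':1, 'q':4
Maximum: 'q' appears 4 times


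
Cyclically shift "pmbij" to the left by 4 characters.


Input: 'pmbij', shift = 4
Operation: split at index 4 and swap parts
Front part s[0:4] = 'pmbi'
Back part s[4:] = 'j'
Rotated = back + front = 'j' + 'pmbi'
Result: jpmbi


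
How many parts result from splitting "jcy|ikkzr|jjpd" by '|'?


Input string: 'jcy|ikkzr|jjpd'
Delimiter: '|'
Split result: 'jcy', 'ikkzr', 'jjpd'
Number of parts: 3


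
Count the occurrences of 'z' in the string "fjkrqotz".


Input string: 'fjkrqotz'
Target character: 'z'
Scan each position: s[7]='z'
Matches found at indices: 7
Total: 1


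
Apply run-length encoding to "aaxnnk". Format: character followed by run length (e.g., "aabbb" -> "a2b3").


Input: 'aaxnnk'
Operation: identify consecutive runs
Runs: 'aa' -> a2, 'x' -> x1, 'nn' -> n2, 'k' -> k1
Encoded: a2x1n2k1


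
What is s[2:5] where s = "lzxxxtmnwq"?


Input string: 'lzxxxtmnwq'
Operation: slice [2:5]
Extract characters: s[2]='x', s[3]='x', s[4]='x'
Result: xxx


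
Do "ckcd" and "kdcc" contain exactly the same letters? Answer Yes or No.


String 1: 'ckcd' -> sorted: 'ccdk'
String 2: 'kdcc' -> sorted: 'ccdk'
Compare sorted forms: 'ccdk' == 'ccdk'
Anagram: Yes


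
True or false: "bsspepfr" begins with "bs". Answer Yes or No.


Input string: 'bsspepfr'
Prefix to check: 'bs'
First 2 characters of input: 'bs'
Match: True
Result: Yes


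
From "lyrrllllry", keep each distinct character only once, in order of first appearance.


Input: 'lyrrllllry'
Operation: keep first occurrence of each character
Scan: s[0]='l' new -> keep; s[1]='y' new -> keep; s[2]='r' new -> keep; s[3]='r' seen -> skip; s[4]='l' seen -> skip; s[5]='l' seen -> skip; s[6]='l' seen -> skip; s[7]='l' seen -> skip; s[8]='r' seen -> skip; s[9]='y' seen -> skip
Result: lyr


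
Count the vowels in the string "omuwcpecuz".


Input string: 'omuwcpecuz'
Operation: count vowels (a, e, i, o, u)
Scan: s[0]='o' (vowel), s[1]='m', s[2]='u' (vowel), s[3]='w', s[4]='c', s[5]='p', s[6]='e' (vowel), s[7]='c', s[8]='u' (vowel), s[9]='z'
Vowels found: 4
Result: 4


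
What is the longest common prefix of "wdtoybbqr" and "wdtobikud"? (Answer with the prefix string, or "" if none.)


String 1: 'wdtoybbqr'
String 2: 'wdtobikud'
Compare position by position:
pos 0: 'w' vs 'w' match
pos 1: 'd' vs 'd' match
pos 2: 't' vs 't' match
pos 3: 'o' vs 'o' match
pos 4: 'y' vs 'b' differ -> stop
Longest common prefix: "wdto" (length 4)


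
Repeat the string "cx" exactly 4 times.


Input string: 'cx'
Operation: repeat 4 times
Concatenation: 'cx' + 'cx' + 'cx' + 'cx'
Result: cxcxcxcx


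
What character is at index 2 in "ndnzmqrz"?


Input string: 'ndnzmqrz'
Operation: get character at index 2
Index mapping: s[0]='n', s[1]='d', s[2]='n'
Result: 'n'


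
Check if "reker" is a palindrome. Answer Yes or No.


Input string: 'reker'
Reversed: 'reker'
Compare pairs: s[0]='r' vs s[4]='r' (match), s[1]='e' vs s[3]='e' (match)
Palindrome: Yes
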